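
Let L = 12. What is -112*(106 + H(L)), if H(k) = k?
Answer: -13216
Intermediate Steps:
-112*(106 + H(L)) = -112*(106 + 12) = -112*118 = -13216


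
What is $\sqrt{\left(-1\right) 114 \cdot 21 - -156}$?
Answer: $i \sqrt{2238} \approx 47.307 i$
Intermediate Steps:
$\sqrt{\left(-1\right) 114 \cdot 21 - -156} = \sqrt{\left(-114\right) 21 + \left(-1112 + 1268\right)} = \sqrt{-2394 + 156} = \sqrt{-2238} = i \sqrt{2238}$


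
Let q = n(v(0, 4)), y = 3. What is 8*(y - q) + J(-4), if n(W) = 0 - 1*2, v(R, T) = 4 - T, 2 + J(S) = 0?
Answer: 38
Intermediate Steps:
J(S) = -2 (J(S) = -2 + 0 = -2)
n(W) = -2 (n(W) = 0 - 2 = -2)
q = -2
8*(y - q) + J(-4) = 8*(3 - 1*(-2)) - 2 = 8*(3 + 2) - 2 = 8*5 - 2 = 40 - 2 = 38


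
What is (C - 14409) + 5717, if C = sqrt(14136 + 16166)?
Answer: -8692 + sqrt(30302) ≈ -8517.9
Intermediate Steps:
C = sqrt(30302) ≈ 174.07
(C - 14409) + 5717 = (sqrt(30302) - 14409) + 5717 = (-14409 + sqrt(30302)) + 5717 = -8692 + sqrt(30302)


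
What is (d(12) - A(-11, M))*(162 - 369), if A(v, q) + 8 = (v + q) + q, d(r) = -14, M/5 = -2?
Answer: -5175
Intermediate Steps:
M = -10 (M = 5*(-2) = -10)
A(v, q) = -8 + v + 2*q (A(v, q) = -8 + ((v + q) + q) = -8 + ((q + v) + q) = -8 + (v + 2*q) = -8 + v + 2*q)
(d(12) - A(-11, M))*(162 - 369) = (-14 - (-8 - 11 + 2*(-10)))*(162 - 369) = (-14 - (-8 - 11 - 20))*(-207) = (-14 - 1*(-39))*(-207) = (-14 + 39)*(-207) = 25*(-207) = -5175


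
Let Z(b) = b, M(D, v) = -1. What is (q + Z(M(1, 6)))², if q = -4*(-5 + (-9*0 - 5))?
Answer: 1521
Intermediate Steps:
q = 40 (q = -4*(-5 + (-3*0 - 5)) = -4*(-5 + (0 - 5)) = -4*(-5 - 5) = -4*(-10) = 40)
(q + Z(M(1, 6)))² = (40 - 1)² = 39² = 1521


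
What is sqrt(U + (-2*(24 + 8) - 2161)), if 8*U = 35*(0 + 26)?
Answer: I*sqrt(8445)/2 ≈ 45.948*I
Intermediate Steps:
U = 455/4 (U = (35*(0 + 26))/8 = (35*26)/8 = (1/8)*910 = 455/4 ≈ 113.75)
sqrt(U + (-2*(24 + 8) - 2161)) = sqrt(455/4 + (-2*(24 + 8) - 2161)) = sqrt(455/4 + (-2*32 - 2161)) = sqrt(455/4 + (-64 - 2161)) = sqrt(455/4 - 2225) = sqrt(-8445/4) = I*sqrt(8445)/2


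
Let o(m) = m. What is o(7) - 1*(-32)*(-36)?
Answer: -1145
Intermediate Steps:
o(7) - 1*(-32)*(-36) = 7 - 1*(-32)*(-36) = 7 + 32*(-36) = 7 - 1152 = -1145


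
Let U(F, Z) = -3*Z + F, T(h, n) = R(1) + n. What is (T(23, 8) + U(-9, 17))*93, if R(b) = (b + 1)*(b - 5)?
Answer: -5580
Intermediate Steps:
R(b) = (1 + b)*(-5 + b)
T(h, n) = -8 + n (T(h, n) = (-5 + 1² - 4*1) + n = (-5 + 1 - 4) + n = -8 + n)
U(F, Z) = F - 3*Z
(T(23, 8) + U(-9, 17))*93 = ((-8 + 8) + (-9 - 3*17))*93 = (0 + (-9 - 51))*93 = (0 - 60)*93 = -60*93 = -5580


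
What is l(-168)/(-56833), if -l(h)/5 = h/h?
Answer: 5/56833 ≈ 8.7977e-5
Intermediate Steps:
l(h) = -5 (l(h) = -5*h/h = -5*1 = -5)
l(-168)/(-56833) = -5/(-56833) = -5*(-1/56833) = 5/56833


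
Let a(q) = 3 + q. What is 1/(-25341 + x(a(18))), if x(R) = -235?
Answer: -1/25576 ≈ -3.9099e-5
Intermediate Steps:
1/(-25341 + x(a(18))) = 1/(-25341 - 235) = 1/(-25576) = -1/25576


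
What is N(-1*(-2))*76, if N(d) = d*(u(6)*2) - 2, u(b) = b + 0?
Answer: 1672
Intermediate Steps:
u(b) = b
N(d) = -2 + 12*d (N(d) = d*(6*2) - 2 = d*12 - 2 = 12*d - 2 = -2 + 12*d)
N(-1*(-2))*76 = (-2 + 12*(-1*(-2)))*76 = (-2 + 12*2)*76 = (-2 + 24)*76 = 22*76 = 1672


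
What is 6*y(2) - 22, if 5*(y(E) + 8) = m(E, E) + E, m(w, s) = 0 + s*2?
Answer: -314/5 ≈ -62.800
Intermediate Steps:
m(w, s) = 2*s (m(w, s) = 0 + 2*s = 2*s)
y(E) = -8 + 3*E/5 (y(E) = -8 + (2*E + E)/5 = -8 + (3*E)/5 = -8 + 3*E/5)
6*y(2) - 22 = 6*(-8 + (⅗)*2) - 22 = 6*(-8 + 6/5) - 22 = 6*(-34/5) - 22 = -204/5 - 22 = -314/5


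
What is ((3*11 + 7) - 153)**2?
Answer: 12769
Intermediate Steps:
((3*11 + 7) - 153)**2 = ((33 + 7) - 153)**2 = (40 - 153)**2 = (-113)**2 = 12769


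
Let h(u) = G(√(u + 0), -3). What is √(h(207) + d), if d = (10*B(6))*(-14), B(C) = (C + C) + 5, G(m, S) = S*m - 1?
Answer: √(-2381 - 9*√23) ≈ 49.236*I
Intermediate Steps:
G(m, S) = -1 + S*m
h(u) = -1 - 3*√u (h(u) = -1 - 3*√(u + 0) = -1 - 3*√u)
B(C) = 5 + 2*C (B(C) = 2*C + 5 = 5 + 2*C)
d = -2380 (d = (10*(5 + 2*6))*(-14) = (10*(5 + 12))*(-14) = (10*17)*(-14) = 170*(-14) = -2380)
√(h(207) + d) = √((-1 - 9*√23) - 2380) = √(-2381 - 9*√23)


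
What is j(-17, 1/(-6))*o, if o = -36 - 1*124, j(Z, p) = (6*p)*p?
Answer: -80/3 ≈ -26.667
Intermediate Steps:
j(Z, p) = 6*p²
o = -160 (o = -36 - 124 = -160)
j(-17, 1/(-6))*o = (6*(1/(-6))²)*(-160) = (6*(-⅙)²)*(-160) = (6*(1/36))*(-160) = (⅙)*(-160) = -80/3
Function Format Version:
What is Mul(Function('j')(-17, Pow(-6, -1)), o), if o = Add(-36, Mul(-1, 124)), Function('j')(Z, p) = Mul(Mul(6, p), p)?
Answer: Rational(-80, 3) ≈ -26.667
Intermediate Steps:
Function('j')(Z, p) = Mul(6, Pow(p, 2))
o = -160 (o = Add(-36, -124) = -160)
Mul(Function('j')(-17, Pow(-6, -1)), o) = Mul(Mul(6, Pow(Pow(-6, -1), 2)), -160) = Mul(Mul(6, Pow(Rational(-1, 6), 2)), -160) = Mul(Mul(6, Rational(1, 36)), -160) = Mul(Rational(1, 6), -160) = Rational(-80, 3)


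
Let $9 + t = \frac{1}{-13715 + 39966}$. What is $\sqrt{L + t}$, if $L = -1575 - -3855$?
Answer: $\frac{\sqrt{1564980193522}}{26251} \approx 47.655$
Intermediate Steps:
$t = - \frac{236258}{26251}$ ($t = -9 + \frac{1}{-13715 + 39966} = -9 + \frac{1}{26251} = - \frac{236258}{26251} \approx -9.0$)
$L = 2280$ ($L = -1575 + 3855 = 2280$)
$\sqrt{L + t} = \sqrt{2280 - \frac{236258}{26251}} = \sqrt{\frac{59616022}{26251}} = \frac{\sqrt{1564980193522}}{26251}$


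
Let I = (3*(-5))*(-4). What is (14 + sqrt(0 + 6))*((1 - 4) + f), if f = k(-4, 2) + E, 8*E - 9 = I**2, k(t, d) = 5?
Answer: 25375/4 + 3625*sqrt(6)/8 ≈ 7453.7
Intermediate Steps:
I = 60 (I = -15*(-4) = 60)
E = 3609/8 (E = 9/8 + (1/8)*60**2 = 9/8 + (1/8)*3600 = 9/8 + 450 = 3609/8 ≈ 451.13)
f = 3649/8 (f = 5 + 3609/8 = 3649/8 ≈ 456.13)
(14 + sqrt(0 + 6))*((1 - 4) + f) = (14 + sqrt(0 + 6))*((1 - 4) + 3649/8) = (14 + sqrt(6))*(-3 + 3649/8) = (14 + sqrt(6))*(3625/8) = 25375/4 + 3625*sqrt(6)/8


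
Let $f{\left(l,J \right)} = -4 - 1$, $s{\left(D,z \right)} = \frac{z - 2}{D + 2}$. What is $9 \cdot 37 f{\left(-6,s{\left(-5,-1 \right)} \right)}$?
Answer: $-1665$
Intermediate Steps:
$s{\left(D,z \right)} = \frac{-2 + z}{2 + D}$
$f{\left(l,J \right)} = -5$ ($f{\left(l,J \right)} = -4 - 1 = -5$)
$9 \cdot 37 f{\left(-6,s{\left(-5,-1 \right)} \right)} = 9 \cdot 37 \left(-5\right) = 333 \left(-5\right) = -1665$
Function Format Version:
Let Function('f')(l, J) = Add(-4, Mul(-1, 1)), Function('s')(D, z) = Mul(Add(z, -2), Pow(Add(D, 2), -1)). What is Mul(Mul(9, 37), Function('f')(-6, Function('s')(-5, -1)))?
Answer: -1665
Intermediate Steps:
Function('s')(D, z) = Mul(Pow(Add(2, D), -1), Add(-2, z)) (Function('s')(D, z) = Mul(Add(-2, z), Pow(Add(2, D), -1)) = Mul(Pow(Add(2, D), -1), Add(-2, z)))
Function('f')(l, J) = -5 (Function('f')(l, J) = Add(-4, -1) = -5)
Mul(Mul(9, 37), Function('f')(-6, Function('s')(-5, -1))) = Mul(Mul(9, 37), -5) = Mul(333, -5) = -1665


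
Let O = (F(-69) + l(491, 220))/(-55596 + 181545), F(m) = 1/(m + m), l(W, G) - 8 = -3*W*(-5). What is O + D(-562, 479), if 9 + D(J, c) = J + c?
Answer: -1598031031/17380962 ≈ -91.941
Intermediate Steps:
l(W, G) = 8 + 15*W (l(W, G) = 8 - 3*W*(-5) = 8 + 15*W)
F(m) = 1/(2*m)
D(J, c) = -9 + J + c (D(J, c) = -9 + (J + c) = -9 + J + c)
O = 1017473/17380962 (O = ((1/2)/(-69) + (8 + 15*491))/(-55596 + 181545) = ((1/2)*(-1/69) + (8 + 7365))/125949 = (-1/138 + 7373)*(1/125949) = (1017473/138)*(1/125949) = 1017473/17380962 ≈ 0.058540)
O + D(-562, 479) = 1017473/17380962 + (-9 - 562 + 479) = 1017473/17380962 - 92 = -1598031031/17380962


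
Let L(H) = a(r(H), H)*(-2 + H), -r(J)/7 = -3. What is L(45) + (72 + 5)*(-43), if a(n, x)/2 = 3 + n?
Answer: -1247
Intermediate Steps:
r(J) = 21 (r(J) = -7*(-3) = 21)
a(n, x) = 6 + 2*n (a(n, x) = 2*(3 + n) = 6 + 2*n)
L(H) = -96 + 48*H (L(H) = (6 + 2*21)*(-2 + H) = (6 + 42)*(-2 + H) = 48*(-2 + H) = -96 + 48*H)
L(45) + (72 + 5)*(-43) = (-96 + 48*45) + (72 + 5)*(-43) = (-96 + 2160) + 77*(-43) = 2064 - 3311 = -1247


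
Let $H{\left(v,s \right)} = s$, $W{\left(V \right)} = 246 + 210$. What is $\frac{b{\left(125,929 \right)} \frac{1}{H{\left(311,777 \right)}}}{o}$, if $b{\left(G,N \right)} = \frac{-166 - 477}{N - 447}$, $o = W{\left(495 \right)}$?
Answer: $- \frac{643}{170778384} \approx -3.7651 \cdot 10^{-6}$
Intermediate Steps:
$W{\left(V \right)} = 456$
$o = 456$
$b{\left(G,N \right)} = - \frac{643}{-447 + N}$
$\frac{b{\left(125,929 \right)} \frac{1}{H{\left(311,777 \right)}}}{o} = \frac{- \frac{643}{-447 + 929} \cdot \frac{1}{777}}{456} = - \frac{643}{482} \cdot \frac{1}{777} \cdot \frac{1}{456} = \left(-643\right) \frac{1}{482} \cdot \frac{1}{777} \cdot \frac{1}{456} = \left(- \frac{643}{482}\right) \frac{1}{777} \cdot \frac{1}{456} = \left(- \frac{643}{374514}\right) \frac{1}{456} = - \frac{643}{170778384}$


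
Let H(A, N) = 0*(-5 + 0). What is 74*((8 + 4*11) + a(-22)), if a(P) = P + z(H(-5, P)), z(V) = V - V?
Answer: 2220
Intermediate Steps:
H(A, N) = 0 (H(A, N) = 0*(-5) = 0)
z(V) = 0
a(P) = P (a(P) = P + 0 = P)
74*((8 + 4*11) + a(-22)) = 74*((8 + 4*11) - 22) = 74*((8 + 44) - 22) = 74*(52 - 22) = 74*30 = 2220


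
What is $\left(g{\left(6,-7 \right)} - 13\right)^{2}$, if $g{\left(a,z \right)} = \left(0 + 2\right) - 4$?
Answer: $225$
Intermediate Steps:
$g{\left(a,z \right)} = -2$ ($g{\left(a,z \right)} = 2 - 4 = -2$)
$\left(g{\left(6,-7 \right)} - 13\right)^{2} = \left(-2 - 13\right)^{2} = \left(-15\right)^{2} = 225$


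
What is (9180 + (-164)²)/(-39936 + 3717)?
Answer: -36076/36219 ≈ -0.99605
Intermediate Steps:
(9180 + (-164)²)/(-39936 + 3717) = (9180 + 26896)/(-36219) = 36076*(-1/36219) = -36076/36219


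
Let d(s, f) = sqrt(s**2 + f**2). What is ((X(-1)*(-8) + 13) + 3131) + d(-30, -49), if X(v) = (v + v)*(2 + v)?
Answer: 3160 + sqrt(3301) ≈ 3217.5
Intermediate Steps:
X(v) = 2*v*(2 + v) (X(v) = (2*v)*(2 + v) = 2*v*(2 + v))
d(s, f) = sqrt(f**2 + s**2)
((X(-1)*(-8) + 13) + 3131) + d(-30, -49) = (((2*(-1)*(2 - 1))*(-8) + 13) + 3131) + sqrt((-49)**2 + (-30)**2) = (((2*(-1)*1)*(-8) + 13) + 3131) + sqrt(2401 + 900) = ((-2*(-8) + 13) + 3131) + sqrt(3301) = ((16 + 13) + 3131) + sqrt(3301) = (29 + 3131) + sqrt(3301) = 3160 + sqrt(3301)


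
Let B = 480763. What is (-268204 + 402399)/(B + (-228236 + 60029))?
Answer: 134195/312556 ≈ 0.42935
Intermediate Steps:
(-268204 + 402399)/(B + (-228236 + 60029)) = (-268204 + 402399)/(480763 + (-228236 + 60029)) = 134195/(480763 - 168207) = 134195/312556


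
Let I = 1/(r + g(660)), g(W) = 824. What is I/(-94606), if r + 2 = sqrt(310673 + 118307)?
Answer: -411/11669839312 + sqrt(107245)/11669839312 ≈ -7.1567e-9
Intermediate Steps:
r = -2 + 2*sqrt(107245) (r = -2 + sqrt(310673 + 118307) = -2 + sqrt(428980) = -2 + 2*sqrt(107245) ≈ 652.97)
I = 1/(822 + 2*sqrt(107245)) (I = 1/((-2 + 2*sqrt(107245)) + 824) = 1/(822 + 2*sqrt(107245)) ≈ 0.00067706)
I/(-94606) = (411/123352 - sqrt(107245)/123352)/(-94606) = (411/123352 - sqrt(107245)/123352)*(-1/94606) = -411/11669839312 + sqrt(107245)/11669839312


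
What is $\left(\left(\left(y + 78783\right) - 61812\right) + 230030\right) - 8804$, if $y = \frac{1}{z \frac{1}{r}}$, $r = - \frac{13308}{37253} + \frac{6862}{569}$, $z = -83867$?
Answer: $\frac{423448807482029809}{1777725192719} \approx 2.382 \cdot 10^{5}$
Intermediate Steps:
$r = \frac{248057834}{21196957}$ ($r = \left(-13308\right) \frac{1}{37253} + 6862 \cdot \frac{1}{569} = - \frac{13308}{37253} + \frac{6862}{569} = \frac{248057834}{21196957} \approx 11.703$)
$y = - \frac{248057834}{1777725192719}$ ($y = \frac{1}{\left(-83867\right) \frac{1}{\frac{248057834}{21196957}}} = \frac{1}{\left(-83867\right) \frac{21196957}{248057834}} = \frac{1}{- \frac{1777725192719}{248057834}} = - \frac{248057834}{1777725192719} \approx -0.00013954$)
$\left(\left(\left(y + 78783\right) - 61812\right) + 230030\right) - 8804 = \left(\left(\left(- \frac{248057834}{1777725192719} + 78783\right) - 61812\right) + 230030\right) - 8804 = \left(\left(\frac{140054523609923143}{1777725192719} - 61812\right) + 230030\right) - 8804 = \left(\frac{30169773997576315}{1777725192719} + 230030\right) - 8804 = \frac{439099900078727885}{1777725192719} - 8804 = \frac{423448807482029809}{1777725192719}$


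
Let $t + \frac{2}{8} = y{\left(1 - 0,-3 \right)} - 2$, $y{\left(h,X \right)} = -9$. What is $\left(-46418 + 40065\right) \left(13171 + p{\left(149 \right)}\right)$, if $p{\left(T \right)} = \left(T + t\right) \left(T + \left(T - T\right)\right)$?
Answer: $- \frac{856276399}{4} \approx -2.1407 \cdot 10^{8}$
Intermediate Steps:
$t = - \frac{45}{4}$ ($t = - \frac{1}{4} - 11 = - \frac{45}{4} \approx -11.25$)
$p{\left(T \right)} = T \left(- \frac{45}{4} + T\right)$ ($p{\left(T \right)} = \left(T - \frac{45}{4}\right) \left(T + \left(T - T\right)\right) = \left(- \frac{45}{4} + T\right) \left(T + 0\right) = \left(- \frac{45}{4} + T\right) T = T \left(- \frac{45}{4} + T\right)$)
$\left(-46418 + 40065\right) \left(13171 + p{\left(149 \right)}\right) = \left(-46418 + 40065\right) \left(13171 + \frac{1}{4} \cdot 149 \left(-45 + 4 \cdot 149\right)\right) = - 6353 \left(13171 + \frac{1}{4} \cdot 149 \left(-45 + 596\right)\right) = - 6353 \left(13171 + \frac{1}{4} \cdot 149 \cdot 551\right) = - 6353 \left(13171 + \frac{82099}{4}\right) = \left(-6353\right) \frac{134783}{4} = - \frac{856276399}{4}$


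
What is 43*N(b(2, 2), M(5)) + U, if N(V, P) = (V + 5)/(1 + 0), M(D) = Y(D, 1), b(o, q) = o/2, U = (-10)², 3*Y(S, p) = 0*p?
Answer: 358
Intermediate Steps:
Y(S, p) = 0 (Y(S, p) = (0*p)/3 = (⅓)*0 = 0)
U = 100
b(o, q) = o/2 (b(o, q) = o*(½) = o/2)
M(D) = 0
N(V, P) = 5 + V (N(V, P) = (5 + V)/1 = (5 + V)*1 = 5 + V)
43*N(b(2, 2), M(5)) + U = 43*(5 + (½)*2) + 100 = 43*(5 + 1) + 100 = 43*6 + 100 = 258 + 100 = 358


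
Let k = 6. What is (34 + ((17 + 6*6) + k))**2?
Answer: 8649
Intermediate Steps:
(34 + ((17 + 6*6) + k))**2 = (34 + ((17 + 6*6) + 6))**2 = (34 + ((17 + 36) + 6))**2 = (34 + (53 + 6))**2 = (34 + 59)**2 = 93**2 = 8649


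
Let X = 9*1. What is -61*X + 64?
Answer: -485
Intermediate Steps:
X = 9
-61*X + 64 = -61*9 + 64 = -549 + 64 = -485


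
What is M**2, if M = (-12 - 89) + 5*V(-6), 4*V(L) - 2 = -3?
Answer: 167281/16 ≈ 10455.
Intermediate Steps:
V(L) = -1/4 (V(L) = 1/2 + (1/4)*(-3) = 1/2 - 3/4 = -1/4)
M = -409/4 (M = (-12 - 89) + 5*(-1/4) = -101 - 5/4 = -409/4 ≈ -102.25)
M**2 = (-409/4)**2 = 167281/16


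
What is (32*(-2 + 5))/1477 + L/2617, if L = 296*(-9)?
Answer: -3683496/3865309 ≈ -0.95296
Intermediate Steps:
L = -2664
(32*(-2 + 5))/1477 + L/2617 = (32*(-2 + 5))/1477 - 2664/2617 = (32*3)*(1/1477) - 2664*1/2617 = 96*(1/1477) - 2664/2617 = 96/1477 - 2664/2617 = -3683496/3865309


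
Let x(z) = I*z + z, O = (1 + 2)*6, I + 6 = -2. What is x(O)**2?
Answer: 15876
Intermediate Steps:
I = -8 (I = -6 - 2 = -8)
O = 18 (O = 3*6 = 18)
x(z) = -7*z (x(z) = -8*z + z = -7*z)
x(O)**2 = (-7*18)**2 = (-126)**2 = 15876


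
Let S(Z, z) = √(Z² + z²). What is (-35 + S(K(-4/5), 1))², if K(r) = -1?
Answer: (35 - √2)² ≈ 1128.0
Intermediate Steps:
(-35 + S(K(-4/5), 1))² = (-35 + √((-1)² + 1²))² = (-35 + √(1 + 1))² = (-35 + √2)²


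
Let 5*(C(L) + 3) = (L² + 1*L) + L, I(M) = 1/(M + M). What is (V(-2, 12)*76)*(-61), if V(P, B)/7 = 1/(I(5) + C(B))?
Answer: -324520/307 ≈ -1057.1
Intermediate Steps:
I(M) = 1/(2*M)
C(L) = -3 + L²/5 + 2*L/5 (C(L) = -3 + ((L² + 1*L) + L)/5 = -3 + ((L² + L) + L)/5 = -3 + ((L + L²) + L)/5 = -3 + (L² + 2*L)/5 = -3 + (L²/5 + 2*L/5) = -3 + L²/5 + 2*L/5)
V(P, B) = 7/(-29/10 + B²/5 + 2*B/5) (V(P, B) = 7/((½)/5 + (-3 + B²/5 + 2*B/5)) = 7/((½)*(⅕) + (-3 + B²/5 + 2*B/5)) = 7/(⅒ + (-3 + B²/5 + 2*B/5)) = 7/(-29/10 + B²/5 + 2*B/5))
(V(-2, 12)*76)*(-61) = ((70/(-29 + 2*12² + 4*12))*76)*(-61) = ((70/(-29 + 2*144 + 48))*76)*(-61) = ((70/(-29 + 288 + 48))*76)*(-61) = ((70/307)*76)*(-61) = (5320/307)*(-61) = -324520/307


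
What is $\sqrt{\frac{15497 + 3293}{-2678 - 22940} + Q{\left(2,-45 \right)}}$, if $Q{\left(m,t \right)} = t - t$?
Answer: $\frac{i \sqrt{120340555}}{12809} \approx 0.85643 i$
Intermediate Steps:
$Q{\left(m,t \right)} = 0$
$\sqrt{\frac{15497 + 3293}{-2678 - 22940} + Q{\left(2,-45 \right)}} = \sqrt{\frac{15497 + 3293}{-2678 - 22940} + 0} = \sqrt{\frac{18790}{-25618} + 0} = \sqrt{18790 \left(- \frac{1}{25618}\right) + 0} = \sqrt{- \frac{9395}{12809} + 0} = \sqrt{- \frac{9395}{12809}} = \frac{i \sqrt{120340555}}{12809}$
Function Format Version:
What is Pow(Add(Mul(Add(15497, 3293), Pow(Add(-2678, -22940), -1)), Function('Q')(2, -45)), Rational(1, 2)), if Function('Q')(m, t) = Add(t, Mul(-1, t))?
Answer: Mul(Rational(1, 12809), I, Pow(120340555, Rational(1, 2))) ≈ Mul(0.85643, I)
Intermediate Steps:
Function('Q')(m, t) = 0
Pow(Add(Mul(Add(15497, 3293), Pow(Add(-2678, -22940), -1)), Function('Q')(2, -45)), Rational(1, 2)) = Pow(Add(Mul(Add(15497, 3293), Pow(Add(-2678, -22940), -1)), 0), Rational(1, 2)) = Pow(Add(Mul(18790, Pow(-25618, -1)), 0), Rational(1, 2)) = Pow(Add(Mul(18790, Rational(-1, 25618)), 0), Rational(1, 2)) = Pow(Add(Rational(-9395, 12809), 0), Rational(1, 2)) = Pow(Rational(-9395, 12809), Rational(1, 2)) = Mul(Rational(1, 12809), I, Pow(120340555, Rational(1, 2)))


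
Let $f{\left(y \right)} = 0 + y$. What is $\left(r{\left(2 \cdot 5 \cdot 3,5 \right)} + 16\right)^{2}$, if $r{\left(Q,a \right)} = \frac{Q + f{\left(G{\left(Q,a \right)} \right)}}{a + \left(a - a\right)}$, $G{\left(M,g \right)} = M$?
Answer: $784$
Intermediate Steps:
$f{\left(y \right)} = y$
$r{\left(Q,a \right)} = \frac{2 Q}{a}$ ($r{\left(Q,a \right)} = \frac{Q + Q}{a + \left(a - a\right)} = \frac{2 Q}{a + 0} = \frac{2 Q}{a}$)
$\left(r{\left(2 \cdot 5 \cdot 3,5 \right)} + 16\right)^{2} = \left(\frac{2 \cdot 2 \cdot 5 \cdot 3}{5} + 16\right)^{2} = \left(2 \cdot 10 \cdot 3 \cdot \frac{1}{5} + 16\right)^{2} = \left(2 \cdot 30 \cdot \frac{1}{5} + 16\right)^{2} = \left(12 + 16\right)^{2} = 28^{2} = 784$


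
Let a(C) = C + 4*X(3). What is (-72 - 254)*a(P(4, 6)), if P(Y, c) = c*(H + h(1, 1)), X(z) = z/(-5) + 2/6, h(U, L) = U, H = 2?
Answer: -82804/15 ≈ -5520.3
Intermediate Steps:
X(z) = ⅓ - z/5 (X(z) = z*(-⅕) + 2*(⅙) = -z/5 + ⅓ = ⅓ - z/5)
P(Y, c) = 3*c (P(Y, c) = c*(2 + 1) = c*3 = 3*c)
a(C) = -16/15 + C (a(C) = C + 4*(⅓ - ⅕*3) = C + 4*(⅓ - ⅗) = C + 4*(-4/15) = C - 16/15 = -16/15 + C)
(-72 - 254)*a(P(4, 6)) = (-72 - 254)*(-16/15 + 3*6) = -326*(-16/15 + 18) = -326*254/15 = -82804/15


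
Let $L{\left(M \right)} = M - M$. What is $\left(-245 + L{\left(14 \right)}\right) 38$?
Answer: $-9310$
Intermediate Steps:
$L{\left(M \right)} = 0$
$\left(-245 + L{\left(14 \right)}\right) 38 = \left(-245 + 0\right) 38 = \left(-245\right) 38 = -9310$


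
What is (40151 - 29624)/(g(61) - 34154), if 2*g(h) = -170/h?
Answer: -214049/694493 ≈ -0.30821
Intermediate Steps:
g(h) = -85/h (g(h) = (-170/h)/2 = -85/h)
(40151 - 29624)/(g(61) - 34154) = (40151 - 29624)/(-85/61 - 34154) = 10527/(-85*1/61 - 34154) = 10527/(-85/61 - 34154) = 10527/(-2083479/61) = 10527*(-61/2083479) = -214049/694493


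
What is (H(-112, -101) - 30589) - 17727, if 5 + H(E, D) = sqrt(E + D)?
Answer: -48321 + I*sqrt(213) ≈ -48321.0 + 14.595*I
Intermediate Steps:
H(E, D) = -5 + sqrt(D + E) (H(E, D) = -5 + sqrt(E + D) = -5 + sqrt(D + E))
(H(-112, -101) - 30589) - 17727 = ((-5 + sqrt(-101 - 112)) - 30589) - 17727 = ((-5 + sqrt(-213)) - 30589) - 17727 = ((-5 + I*sqrt(213)) - 30589) - 17727 = (-30594 + I*sqrt(213)) - 17727 = -48321 + I*sqrt(213)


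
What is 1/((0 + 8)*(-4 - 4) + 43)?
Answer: -1/21 ≈ -0.047619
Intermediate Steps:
1/((0 + 8)*(-4 - 4) + 43) = 1/(8*(-8) + 43) = 1/(-64 + 43) = 1/(-21) = -1/21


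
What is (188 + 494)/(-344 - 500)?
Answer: -341/422 ≈ -0.80806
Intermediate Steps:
(188 + 494)/(-344 - 500) = 682/(-844) = 682*(-1/844) = -341/422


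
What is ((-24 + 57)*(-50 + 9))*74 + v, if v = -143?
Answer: -100265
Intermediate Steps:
((-24 + 57)*(-50 + 9))*74 + v = ((-24 + 57)*(-50 + 9))*74 - 143 = (33*(-41))*74 - 143 = -1353*74 - 143 = -100122 - 143 = -100265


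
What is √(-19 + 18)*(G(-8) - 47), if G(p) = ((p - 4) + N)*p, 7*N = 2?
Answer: 327*I/7 ≈ 46.714*I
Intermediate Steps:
N = 2/7 (N = (⅐)*2 = 2/7 ≈ 0.28571)
G(p) = p*(-26/7 + p) (G(p) = ((p - 4) + 2/7)*p = ((-4 + p) + 2/7)*p = (-26/7 + p)*p = p*(-26/7 + p))
√(-19 + 18)*(G(-8) - 47) = √(-19 + 18)*((⅐)*(-8)*(-26 + 7*(-8)) - 47) = √(-1)*((⅐)*(-8)*(-26 - 56) - 47) = I*((⅐)*(-8)*(-82) - 47) = I*(656/7 - 47) = I*(327/7) = 327*I/7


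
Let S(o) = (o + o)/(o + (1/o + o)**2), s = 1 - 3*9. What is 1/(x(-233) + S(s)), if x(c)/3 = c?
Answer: -440753/308121499 ≈ -0.0014305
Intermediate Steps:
x(c) = 3*c
s = -26 (s = 1 - 27 = -26)
S(o) = 2*o/(o + (o + 1/o)**2) (S(o) = (2*o)/(o + (o + 1/o)**2) = 2*o/(o + (o + 1/o)**2))
1/(x(-233) + S(s)) = 1/(3*(-233) + 2*(-26)**3/((-26)**3 + (1 + (-26)**2)**2)) = 1/(-699 + 2*(-17576)/(-17576 + (1 + 676)**2)) = 1/(-699 + 2*(-17576)/(-17576 + 677**2)) = 1/(-699 + 2*(-17576)/(-17576 + 458329)) = 1/(-699 + 2*(-17576)/440753) = 1/(-699 + 2*(-17576)*(1/440753)) = 1/(-699 - 35152/440753) = 1/(-308121499/440753) = -440753/308121499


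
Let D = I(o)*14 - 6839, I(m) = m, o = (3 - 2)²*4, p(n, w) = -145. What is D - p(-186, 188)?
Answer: -6638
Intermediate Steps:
o = 4 (o = 1²*4 = 1*4 = 4)
D = -6783 (D = 4*14 - 6839 = 56 - 6839 = -6783)
D - p(-186, 188) = -6783 - 1*(-145) = -6783 + 145 = -6638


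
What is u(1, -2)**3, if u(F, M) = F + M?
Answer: -1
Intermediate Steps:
u(1, -2)**3 = (1 - 2)**3 = (-1)**3 = -1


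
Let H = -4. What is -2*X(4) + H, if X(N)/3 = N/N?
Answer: -10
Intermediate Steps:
X(N) = 3 (X(N) = 3*(N/N) = 3*1 = 3)
-2*X(4) + H = -2*3 - 4 = -6 - 4 = -10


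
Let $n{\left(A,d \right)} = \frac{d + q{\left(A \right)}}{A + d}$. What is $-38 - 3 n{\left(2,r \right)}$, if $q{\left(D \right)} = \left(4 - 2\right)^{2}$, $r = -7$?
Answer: $- \frac{199}{5} \approx -39.8$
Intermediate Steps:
$q{\left(D \right)} = 4$ ($q{\left(D \right)} = 2^{2} = 4$)
$n{\left(A,d \right)} = \frac{4 + d}{A + d}$ ($n{\left(A,d \right)} = \frac{d + 4}{A + d} = \frac{4 + d}{A + d}$)
$-38 - 3 n{\left(2,r \right)} = -38 - 3 \frac{4 - 7}{2 - 7} = -38 - 3 \frac{1}{-5} \left(-3\right) = -38 - 3 \left(\left(- \frac{1}{5}\right) \left(-3\right)\right) = -38 - \frac{9}{5} = - \frac{199}{5}$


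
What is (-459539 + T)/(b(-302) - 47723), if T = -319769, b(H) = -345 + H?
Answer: 389654/24185 ≈ 16.111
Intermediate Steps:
(-459539 + T)/(b(-302) - 47723) = (-459539 - 319769)/((-345 - 302) - 47723) = -779308/(-647 - 47723) = -779308/(-48370) = -779308*(-1/48370) = 389654/24185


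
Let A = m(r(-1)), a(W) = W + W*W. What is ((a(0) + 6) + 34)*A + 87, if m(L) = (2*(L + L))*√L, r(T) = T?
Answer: 87 - 160*I ≈ 87.0 - 160.0*I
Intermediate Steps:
a(W) = W + W²
m(L) = 4*L^(3/2) (m(L) = (2*(2*L))*√L = (4*L)*√L = 4*L^(3/2))
A = -4*I (A = 4*(-1)^(3/2) = 4*(-I) = -4*I ≈ -4.0*I)
((a(0) + 6) + 34)*A + 87 = ((0*(1 + 0) + 6) + 34)*(-4*I) + 87 = ((0*1 + 6) + 34)*(-4*I) + 87 = ((0 + 6) + 34)*(-4*I) + 87 = (6 + 34)*(-4*I) + 87 = 40*(-4*I) + 87 = -160*I + 87 = 87 - 160*I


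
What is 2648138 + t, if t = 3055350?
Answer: 5703488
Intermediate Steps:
2648138 + t = 2648138 + 3055350 = 5703488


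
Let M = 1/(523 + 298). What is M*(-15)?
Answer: -15/821 ≈ -0.018270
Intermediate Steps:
M = 1/821 ≈ 0.0012180
M*(-15) = (1/821)*(-15) = -15/821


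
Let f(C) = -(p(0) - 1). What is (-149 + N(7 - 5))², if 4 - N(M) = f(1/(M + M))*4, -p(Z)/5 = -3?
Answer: 7921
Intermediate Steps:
p(Z) = 15 (p(Z) = -5*(-3) = 15)
f(C) = -14 (f(C) = -(15 - 1) = -1*14 = -14)
N(M) = 60 (N(M) = 4 - (-14)*4 = 4 - 1*(-56) = 4 + 56 = 60)
(-149 + N(7 - 5))² = (-149 + 60)² = (-89)² = 7921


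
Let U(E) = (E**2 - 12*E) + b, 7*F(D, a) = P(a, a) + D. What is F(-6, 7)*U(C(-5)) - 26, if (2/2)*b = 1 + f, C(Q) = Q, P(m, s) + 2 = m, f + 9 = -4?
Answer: -255/7 ≈ -36.429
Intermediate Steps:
f = -13 (f = -9 - 4 = -13)
P(m, s) = -2 + m
b = -12 (b = 1 - 13 = -12)
F(D, a) = -2/7 + D/7 + a/7 (F(D, a) = ((-2 + a) + D)/7 = (-2 + D + a)/7 = -2/7 + D/7 + a/7)
U(E) = -12 + E**2 - 12*E (U(E) = (E**2 - 12*E) - 12 = -12 + E**2 - 12*E)
F(-6, 7)*U(C(-5)) - 26 = (-2/7 + (1/7)*(-6) + (1/7)*7)*(-12 + (-5)**2 - 12*(-5)) - 26 = (-2/7 - 6/7 + 1)*(-12 + 25 + 60) - 26 = -1/7*73 - 26 = -73/7 - 26 = -255/7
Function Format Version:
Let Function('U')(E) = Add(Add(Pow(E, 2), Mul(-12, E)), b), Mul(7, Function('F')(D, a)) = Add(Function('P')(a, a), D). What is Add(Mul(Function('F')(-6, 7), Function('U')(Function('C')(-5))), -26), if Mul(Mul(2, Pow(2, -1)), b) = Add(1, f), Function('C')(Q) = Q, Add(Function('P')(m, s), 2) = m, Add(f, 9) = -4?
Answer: Rational(-255, 7) ≈ -36.429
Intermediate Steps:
f = -13 (f = Add(-9, -4) = -13)
Function('P')(m, s) = Add(-2, m)
b = -12 (b = Add(1, -13) = -12)
Function('F')(D, a) = Add(Rational(-2, 7), Mul(Rational(1, 7), D), Mul(Rational(1, 7), a)) (Function('F')(D, a) = Mul(Rational(1, 7), Add(Add(-2, a), D)) = Mul(Rational(1, 7), Add(-2, D, a)) = Add(Rational(-2, 7), Mul(Rational(1, 7), D), Mul(Rational(1, 7), a)))
Function('U')(E) = Add(-12, Pow(E, 2), Mul(-12, E)) (Function('U')(E) = Add(Add(Pow(E, 2), Mul(-12, E)), -12) = Add(-12, Pow(E, 2), Mul(-12, E)))
Add(Mul(Function('F')(-6, 7), Function('U')(Function('C')(-5))), -26) = Add(Mul(Add(Rational(-2, 7), Mul(Rational(1, 7), -6), Mul(Rational(1, 7), 7)), Add(-12, Pow(-5, 2), Mul(-12, -5))), -26) = Add(Mul(Add(Rational(-2, 7), Rational(-6, 7), 1), Add(-12, 25, 60)), -26) = Add(Mul(Rational(-1, 7), 73), -26) = Add(Rational(-73, 7), -26) = Rational(-255, 7)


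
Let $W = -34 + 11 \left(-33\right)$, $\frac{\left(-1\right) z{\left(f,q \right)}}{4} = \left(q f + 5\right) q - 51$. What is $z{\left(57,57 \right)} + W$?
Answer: $-742105$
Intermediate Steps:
$z{\left(f,q \right)} = 204 - 4 q \left(5 + f q\right)$ ($z{\left(f,q \right)} = - 4 \left(\left(q f + 5\right) q - 51\right) = - 4 \left(\left(f q + 5\right) q - 51\right) = - 4 \left(\left(5 + f q\right) q - 51\right) = - 4 \left(q \left(5 + f q\right) - 51\right) = - 4 \left(-51 + q \left(5 + f q\right)\right) = 204 - 4 q \left(5 + f q\right)$)
$W = -397$ ($W = -34 - 363 = -397$)
$z{\left(57,57 \right)} + W = \left(204 - 1140 - 228 \cdot 57^{2}\right) - 397 = \left(204 - 1140 - 228 \cdot 3249\right) - 397 = \left(204 - 1140 - 740772\right) - 397 = -741708 - 397 = -742105$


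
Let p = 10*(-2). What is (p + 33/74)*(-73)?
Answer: 105631/74 ≈ 1427.4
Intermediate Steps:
p = -20
(p + 33/74)*(-73) = (-20 + 33/74)*(-73) = -1447/74*(-73) = 105631/74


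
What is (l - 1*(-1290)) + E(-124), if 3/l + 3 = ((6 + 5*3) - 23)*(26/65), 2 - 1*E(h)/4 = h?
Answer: 34071/19 ≈ 1793.2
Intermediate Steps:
E(h) = 8 - 4*h
l = -15/19 (l = 3/(-3 + ((6 + 5*3) - 23)*(26/65)) = 3/(-3 + ((6 + 15) - 23)*(26*(1/65))) = 3/(-3 + (21 - 23)*(⅖)) = 3/(-3 - 2*⅖) = 3/(-3 - ⅘) = 3/(-19/5) = 3*(-5/19) = -15/19 ≈ -0.78947)
(l - 1*(-1290)) + E(-124) = (-15/19 - 1*(-1290)) + (8 - 4*(-124)) = (-15/19 + 1290) + (8 + 496) = 24495/19 + 504 = 34071/19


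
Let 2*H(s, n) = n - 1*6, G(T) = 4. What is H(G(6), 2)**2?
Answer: 4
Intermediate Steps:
H(s, n) = -3 + n/2 (H(s, n) = (n - 1*6)/2 = (n - 6)/2 = (-6 + n)/2 = -3 + n/2)
H(G(6), 2)**2 = (-3 + (1/2)*2)**2 = (-3 + 1)**2 = (-2)**2 = 4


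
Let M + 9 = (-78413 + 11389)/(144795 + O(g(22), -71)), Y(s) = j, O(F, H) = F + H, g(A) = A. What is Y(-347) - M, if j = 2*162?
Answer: 24133721/72373 ≈ 333.46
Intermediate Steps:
j = 324
Y(s) = 324
M = -684869/72373 (M = -9 + (-78413 + 11389)/(144795 + (22 - 71)) = -9 - 67024/(144795 - 49) = -9 - 67024/144746 = -9 - 67024*1/144746 = -9 - 33512/72373 = -684869/72373 ≈ -9.4630)
Y(-347) - M = 324 - 1*(-684869/72373) = 324 + 684869/72373 = 24133721/72373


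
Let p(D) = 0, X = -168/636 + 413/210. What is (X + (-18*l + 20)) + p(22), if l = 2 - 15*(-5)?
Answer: -2169233/1590 ≈ -1364.3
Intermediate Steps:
l = 77 (l = 2 - 5*(-15) = 2 + 75 = 77)
X = 2707/1590 (X = -168*1/636 + 413*(1/210) = -14/53 + 59/30 = 2707/1590 ≈ 1.7025)
(X + (-18*l + 20)) + p(22) = (2707/1590 + (-18*77 + 20)) + 0 = (2707/1590 + (-1386 + 20)) + 0 = (2707/1590 - 1366) + 0 = -2169233/1590 + 0 = -2169233/1590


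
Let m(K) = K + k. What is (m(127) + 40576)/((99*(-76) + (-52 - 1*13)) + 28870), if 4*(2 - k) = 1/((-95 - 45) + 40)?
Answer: 16282001/8512400 ≈ 1.9127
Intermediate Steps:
k = 801/400 (k = 2 - 1/(4*((-95 - 45) + 40)) = 2 - 1/(4*(-140 + 40)) = 2 - 1/4/(-100) = 2 - 1/4*(-1/100) = 2 + 1/400 = 801/400 ≈ 2.0025)
m(K) = 801/400 + K (m(K) = K + 801/400 = 801/400 + K)
(m(127) + 40576)/((99*(-76) + (-52 - 1*13)) + 28870) = ((801/400 + 127) + 40576)/((99*(-76) + (-52 - 1*13)) + 28870) = (51601/400 + 40576)/((-7524 + (-52 - 13)) + 28870) = 16282001/(400*((-7524 - 65) + 28870)) = 16282001/(400*(-7589 + 28870)) = (16282001/400)/21281 = (16282001/400)*(1/21281) = 16282001/8512400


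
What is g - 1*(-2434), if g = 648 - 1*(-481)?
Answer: 3563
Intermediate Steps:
g = 1129 (g = 648 + 481 = 1129)
g - 1*(-2434) = 1129 - 1*(-2434) = 1129 + 2434 = 3563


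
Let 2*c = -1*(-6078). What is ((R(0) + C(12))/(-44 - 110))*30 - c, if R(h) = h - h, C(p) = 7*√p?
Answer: -3039 - 30*√3/11 ≈ -3043.7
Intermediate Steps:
R(h) = 0
c = 3039 (c = (-1*(-6078))/2 = (½)*6078 = 3039)
((R(0) + C(12))/(-44 - 110))*30 - c = ((0 + 7*√12)/(-44 - 110))*30 - 1*3039 = ((0 + 7*(2*√3))/(-154))*30 - 3039 = ((0 + 14*√3)*(-1/154))*30 - 3039 = ((14*√3)*(-1/154))*30 - 3039 = -√3/11*30 - 3039 = -30*√3/11 - 3039 = -3039 - 30*√3/11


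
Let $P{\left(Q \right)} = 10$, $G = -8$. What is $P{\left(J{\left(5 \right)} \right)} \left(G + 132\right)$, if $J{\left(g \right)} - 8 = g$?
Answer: $1240$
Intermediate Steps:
$J{\left(g \right)} = 8 + g$
$P{\left(J{\left(5 \right)} \right)} \left(G + 132\right) = 10 \left(-8 + 132\right) = 10 \cdot 124 = 1240$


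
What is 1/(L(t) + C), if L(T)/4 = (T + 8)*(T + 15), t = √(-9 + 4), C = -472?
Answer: -3/10616 - 23*I*√5/10616 ≈ -0.00028259 - 0.0048445*I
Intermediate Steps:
t = I*√5 (t = √(-5) = I*√5 ≈ 2.2361*I)
L(T) = 4*(8 + T)*(15 + T) (L(T) = 4*((T + 8)*(T + 15)) = 4*((8 + T)*(15 + T)) = 4*(8 + T)*(15 + T))
1/(L(t) + C) = 1/((480 + 4*(I*√5)² + 92*(I*√5)) - 472) = 1/((480 + 4*(-5) + 92*I*√5) - 472) = 1/((480 - 20 + 92*I*√5) - 472) = 1/((460 + 92*I*√5) - 472) = 1/(-12 + 92*I*√5)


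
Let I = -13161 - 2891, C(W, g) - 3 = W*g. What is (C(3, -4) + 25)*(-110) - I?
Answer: 14292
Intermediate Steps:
C(W, g) = 3 + W*g
I = -16052
(C(3, -4) + 25)*(-110) - I = ((3 + 3*(-4)) + 25)*(-110) - 1*(-16052) = ((3 - 12) + 25)*(-110) + 16052 = (-9 + 25)*(-110) + 16052 = 16*(-110) + 16052 = -1760 + 16052 = 14292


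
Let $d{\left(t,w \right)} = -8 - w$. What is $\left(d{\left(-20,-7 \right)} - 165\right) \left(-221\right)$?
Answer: $36686$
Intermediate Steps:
$\left(d{\left(-20,-7 \right)} - 165\right) \left(-221\right) = \left(\left(-8 - -7\right) - 165\right) \left(-221\right) = \left(\left(-8 + 7\right) - 165\right) \left(-221\right) = \left(-1 - 165\right) \left(-221\right) = \left(-166\right) \left(-221\right) = 36686$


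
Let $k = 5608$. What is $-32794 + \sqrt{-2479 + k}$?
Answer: $-32794 + \sqrt{3129} \approx -32738.0$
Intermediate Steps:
$-32794 + \sqrt{-2479 + k} = -32794 + \sqrt{-2479 + 5608} = -32794 + \sqrt{3129}$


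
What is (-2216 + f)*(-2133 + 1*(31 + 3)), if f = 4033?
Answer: -3813883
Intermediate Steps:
(-2216 + f)*(-2133 + 1*(31 + 3)) = (-2216 + 4033)*(-2133 + 1*(31 + 3)) = 1817*(-2133 + 1*34) = 1817*(-2133 + 34) = 1817*(-2099) = -3813883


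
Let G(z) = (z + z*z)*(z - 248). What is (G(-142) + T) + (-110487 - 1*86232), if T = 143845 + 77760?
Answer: -7783694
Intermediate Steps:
T = 221605
G(z) = (-248 + z)*(z + z²) (G(z) = (z + z²)*(-248 + z) = (-248 + z)*(z + z²))
(G(-142) + T) + (-110487 - 1*86232) = (-142*(-248 + (-142)² - 247*(-142)) + 221605) + (-110487 - 1*86232) = (-142*(-248 + 20164 + 35074) + 221605) + (-110487 - 86232) = (-142*54990 + 221605) - 196719 = (-7808580 + 221605) - 196719 = -7586975 - 196719 = -7783694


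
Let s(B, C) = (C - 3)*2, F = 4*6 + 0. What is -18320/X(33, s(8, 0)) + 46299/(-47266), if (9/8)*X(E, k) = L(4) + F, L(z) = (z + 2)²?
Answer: -8141085/23633 ≈ -344.48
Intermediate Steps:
L(z) = (2 + z)²
F = 24 (F = 24 + 0 = 24)
s(B, C) = -6 + 2*C (s(B, C) = (-3 + C)*2 = -6 + 2*C)
X(E, k) = 160/3 (X(E, k) = 8*((2 + 4)² + 24)/9 = 8*(6² + 24)/9 = 8*(36 + 24)/9 = (8/9)*60 = 160/3)
-18320/X(33, s(8, 0)) + 46299/(-47266) = -18320/160/3 + 46299/(-47266) = -18320*3/160 + 46299*(-1/47266) = -687/2 - 46299/47266 = -8141085/23633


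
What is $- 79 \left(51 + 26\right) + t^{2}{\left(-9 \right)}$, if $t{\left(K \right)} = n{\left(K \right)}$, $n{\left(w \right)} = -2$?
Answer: $-6079$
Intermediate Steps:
$t{\left(K \right)} = -2$
$- 79 \left(51 + 26\right) + t^{2}{\left(-9 \right)} = - 79 \left(51 + 26\right) + \left(-2\right)^{2} = \left(-79\right) 77 + 4 = -6083 + 4 = -6079$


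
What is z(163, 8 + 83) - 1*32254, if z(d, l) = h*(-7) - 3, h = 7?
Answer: -32306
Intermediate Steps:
z(d, l) = -52 (z(d, l) = 7*(-7) - 3 = -49 - 3 = -52)
z(163, 8 + 83) - 1*32254 = -52 - 1*32254 = -52 - 32254 = -32306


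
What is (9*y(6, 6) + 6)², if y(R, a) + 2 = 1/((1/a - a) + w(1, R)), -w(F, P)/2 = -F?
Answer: 108900/529 ≈ 205.86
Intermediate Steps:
w(F, P) = 2*F (w(F, P) = -(-2)*F = 2*F)
y(R, a) = -2 + 1/(2 + 1/a - a) (y(R, a) = -2 + 1/((1/a - a) + 2*1) = -2 + 1/((1/a - a) + 2) = -2 + 1/(2 + 1/a - a))
(9*y(6, 6) + 6)² = (9*((-2 - 3*6 + 2*6²)/(1 - 1*6² + 2*6)) + 6)² = (9*((-2 - 18 + 2*36)/(1 - 1*36 + 12)) + 6)² = (9*((-2 - 18 + 72)/(1 - 36 + 12)) + 6)² = (9*(52/(-23)) + 6)² = (9*(-1/23*52) + 6)² = (9*(-52/23) + 6)² = (-468/23 + 6)² = (-330/23)² = 108900/529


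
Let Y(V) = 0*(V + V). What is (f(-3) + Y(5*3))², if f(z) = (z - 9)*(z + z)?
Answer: 5184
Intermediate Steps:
f(z) = 2*z*(-9 + z) (f(z) = (-9 + z)*(2*z) = 2*z*(-9 + z))
Y(V) = 0 (Y(V) = 0*(2*V) = 0)
(f(-3) + Y(5*3))² = (2*(-3)*(-9 - 3) + 0)² = (2*(-3)*(-12) + 0)² = (72 + 0)² = 72² = 5184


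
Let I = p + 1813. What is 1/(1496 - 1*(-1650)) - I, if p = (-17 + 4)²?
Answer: -6235371/3146 ≈ -1982.0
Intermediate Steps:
p = 169 (p = (-13)² = 169)
I = 1982 (I = 169 + 1813 = 1982)
1/(1496 - 1*(-1650)) - I = 1/(1496 - 1*(-1650)) - 1*1982 = 1/(1496 + 1650) - 1982 = 1/3146 - 1982 = -6235371/3146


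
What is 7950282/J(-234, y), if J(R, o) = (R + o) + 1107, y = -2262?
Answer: -2650094/463 ≈ -5723.7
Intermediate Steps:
J(R, o) = 1107 + R + o
7950282/J(-234, y) = 7950282/(1107 - 234 - 2262) = 7950282/(-1389) = 7950282*(-1/1389) = -2650094/463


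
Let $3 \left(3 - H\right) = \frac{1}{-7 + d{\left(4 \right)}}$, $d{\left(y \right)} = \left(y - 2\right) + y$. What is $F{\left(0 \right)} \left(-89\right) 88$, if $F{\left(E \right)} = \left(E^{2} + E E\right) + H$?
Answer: $- \frac{78320}{3} \approx -26107.0$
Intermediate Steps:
$d{\left(y \right)} = -2 + 2 y$ ($d{\left(y \right)} = \left(-2 + y\right) + y = -2 + 2 y$)
$H = \frac{10}{3}$ ($H = 3 - \frac{1}{3 \left(-7 + \left(-2 + 2 \cdot 4\right)\right)} = 3 - \frac{1}{3 \left(-7 + \left(-2 + 8\right)\right)} = 3 - \frac{1}{3 \left(-7 + 6\right)} = 3 - \frac{1}{3 \left(-1\right)} = 3 - - \frac{1}{3} = 3 + \frac{1}{3} = \frac{10}{3} \approx 3.3333$)
$F{\left(E \right)} = \frac{10}{3} + 2 E^{2}$ ($F{\left(E \right)} = \left(E^{2} + E E\right) + \frac{10}{3} = \left(E^{2} + E^{2}\right) + \frac{10}{3} = 2 E^{2} + \frac{10}{3} = \frac{10}{3} + 2 E^{2}$)
$F{\left(0 \right)} \left(-89\right) 88 = \left(\frac{10}{3} + 2 \cdot 0^{2}\right) \left(-89\right) 88 = \left(\frac{10}{3} + 2 \cdot 0\right) \left(-89\right) 88 = \left(\frac{10}{3} + 0\right) \left(-89\right) 88 = \frac{10}{3} \left(-89\right) 88 = \left(- \frac{890}{3}\right) 88 = - \frac{78320}{3}$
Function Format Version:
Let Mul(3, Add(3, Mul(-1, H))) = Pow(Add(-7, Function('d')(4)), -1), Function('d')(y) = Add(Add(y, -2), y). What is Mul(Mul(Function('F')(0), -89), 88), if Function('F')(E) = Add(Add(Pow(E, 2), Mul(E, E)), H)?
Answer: Rational(-78320, 3) ≈ -26107.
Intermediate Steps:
Function('d')(y) = Add(-2, Mul(2, y)) (Function('d')(y) = Add(Add(-2, y), y) = Add(-2, Mul(2, y)))
H = Rational(10, 3) (H = Add(3, Mul(Rational(-1, 3), Pow(Add(-7, Add(-2, Mul(2, 4))), -1))) = Add(3, Mul(Rational(-1, 3), Pow(Add(-7, Add(-2, 8)), -1))) = Add(3, Mul(Rational(-1, 3), Pow(Add(-7, 6), -1))) = Add(3, Mul(Rational(-1, 3), Pow(-1, -1))) = Add(3, Mul(Rational(-1, 3), -1)) = Add(3, Rational(1, 3)) = Rational(10, 3) ≈ 3.3333)
Function('F')(E) = Add(Rational(10, 3), Mul(2, Pow(E, 2))) (Function('F')(E) = Add(Add(Pow(E, 2), Mul(E, E)), Rational(10, 3)) = Add(Add(Pow(E, 2), Pow(E, 2)), Rational(10, 3)) = Add(Mul(2, Pow(E, 2)), Rational(10, 3)) = Add(Rational(10, 3), Mul(2, Pow(E, 2))))
Mul(Mul(Function('F')(0), -89), 88) = Mul(Mul(Add(Rational(10, 3), Mul(2, Pow(0, 2))), -89), 88) = Mul(Mul(Add(Rational(10, 3), Mul(2, 0)), -89), 88) = Mul(Mul(Add(Rational(10, 3), 0), -89), 88) = Mul(Mul(Rational(10, 3), -89), 88) = Mul(Rational(-890, 3), 88) = Rational(-78320, 3)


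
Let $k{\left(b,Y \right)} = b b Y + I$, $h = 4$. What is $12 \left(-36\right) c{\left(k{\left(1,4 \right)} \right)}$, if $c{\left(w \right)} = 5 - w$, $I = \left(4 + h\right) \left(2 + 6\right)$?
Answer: $27216$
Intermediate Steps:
$I = 64$ ($I = \left(4 + 4\right) \left(2 + 6\right) = 8 \cdot 8 = 64$)
$k{\left(b,Y \right)} = 64 + Y b^{2}$ ($k{\left(b,Y \right)} = b b Y + 64 = b^{2} Y + 64 = Y b^{2} + 64 = 64 + Y b^{2}$)
$12 \left(-36\right) c{\left(k{\left(1,4 \right)} \right)} = 12 \left(-36\right) \left(5 - \left(64 + 4 \cdot 1^{2}\right)\right) = - 432 \left(5 - \left(64 + 4 \cdot 1\right)\right) = - 432 \left(5 - \left(64 + 4\right)\right) = - 432 \left(5 - 68\right) = \left(-432\right) \left(-63\right) = 27216$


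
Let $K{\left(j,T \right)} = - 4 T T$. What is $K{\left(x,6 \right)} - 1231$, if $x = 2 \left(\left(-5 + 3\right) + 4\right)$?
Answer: $-1375$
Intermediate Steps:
$x = 4$ ($x = 2 \left(-2 + 4\right) = 2 \cdot 2 = 4$)
$K{\left(j,T \right)} = - 4 T^{2}$
$K{\left(x,6 \right)} - 1231 = - 4 \cdot 6^{2} - 1231 = \left(-4\right) 36 - 1231 = -144 - 1231 = -1375$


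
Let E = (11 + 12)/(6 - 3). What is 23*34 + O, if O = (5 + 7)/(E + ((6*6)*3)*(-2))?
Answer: 488714/625 ≈ 781.94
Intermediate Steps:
E = 23/3 ≈ 7.6667
O = -36/625 (O = (5 + 7)/(23/3 + ((6*6)*3)*(-2)) = 12/(23/3 + (36*3)*(-2)) = 12/(23/3 + 108*(-2)) = 12/(23/3 - 216) = 12/(-625/3) = 12*(-3/625) = -36/625 ≈ -0.057600)
23*34 + O = 23*34 - 36/625 = 782 - 36/625 = 488714/625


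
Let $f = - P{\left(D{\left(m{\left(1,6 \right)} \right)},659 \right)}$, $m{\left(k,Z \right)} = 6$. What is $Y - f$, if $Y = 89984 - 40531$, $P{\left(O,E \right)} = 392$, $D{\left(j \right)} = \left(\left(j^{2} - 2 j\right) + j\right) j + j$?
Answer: $49845$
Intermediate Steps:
$D{\left(j \right)} = j + j \left(j^{2} - j\right)$ ($D{\left(j \right)} = \left(j^{2} - j\right) j + j = j \left(j^{2} - j\right) + j = j + j \left(j^{2} - j\right)$)
$f = -392$ ($f = \left(-1\right) 392 = -392$)
$Y = 49453$ ($Y = 89984 - 40531 = 49453$)
$Y - f = 49453 - -392 = 49453 + 392 = 49845$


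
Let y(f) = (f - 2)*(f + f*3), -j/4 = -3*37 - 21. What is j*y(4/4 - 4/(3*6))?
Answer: -54208/27 ≈ -2007.7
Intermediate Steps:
j = 528 (j = -4*(-3*37 - 21) = -4*(-111 - 21) = -4*(-132) = 528)
y(f) = 4*f*(-2 + f) (y(f) = (-2 + f)*(f + 3*f) = (-2 + f)*(4*f) = 4*f*(-2 + f))
j*y(4/4 - 4/(3*6)) = 528*(4*(4/4 - 4/(3*6))*(-2 + (4/4 - 4/(3*6)))) = 528*(4*(4*(1/4) - 4/18)*(-2 + (4*(1/4) - 4/18))) = 528*(4*(1 - 4*1/18)*(-2 + (1 - 4*1/18))) = 528*(4*(1 - 2/9)*(-2 + (1 - 2/9))) = 528*(4*(7/9)*(-2 + 7/9)) = 528*(4*(7/9)*(-11/9)) = 528*(-308/81) = -54208/27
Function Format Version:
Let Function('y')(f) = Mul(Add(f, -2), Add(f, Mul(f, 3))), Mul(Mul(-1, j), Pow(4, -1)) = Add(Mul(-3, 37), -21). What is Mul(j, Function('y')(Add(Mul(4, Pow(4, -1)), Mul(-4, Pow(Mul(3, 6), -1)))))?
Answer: Rational(-54208, 27) ≈ -2007.7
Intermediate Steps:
j = 528 (j = Mul(-4, Add(Mul(-3, 37), -21)) = Mul(-4, Add(-111, -21)) = Mul(-4, -132) = 528)
Function('y')(f) = Mul(4, f, Add(-2, f)) (Function('y')(f) = Mul(Add(-2, f), Add(f, Mul(3, f))) = Mul(Add(-2, f), Mul(4, f)) = Mul(4, f, Add(-2, f)))
Mul(j, Function('y')(Add(Mul(4, Pow(4, -1)), Mul(-4, Pow(Mul(3, 6), -1))))) = Mul(528, Mul(4, Add(Mul(4, Pow(4, -1)), Mul(-4, Pow(Mul(3, 6), -1))), Add(-2, Add(Mul(4, Pow(4, -1)), Mul(-4, Pow(Mul(3, 6), -1)))))) = Mul(528, Mul(4, Add(Mul(4, Rational(1, 4)), Mul(-4, Pow(18, -1))), Add(-2, Add(Mul(4, Rational(1, 4)), Mul(-4, Pow(18, -1)))))) = Mul(528, Mul(4, Add(1, Mul(-4, Rational(1, 18))), Add(-2, Add(1, Mul(-4, Rational(1, 18)))))) = Mul(528, Mul(4, Add(1, Rational(-2, 9)), Add(-2, Add(1, Rational(-2, 9))))) = Mul(528, Mul(4, Rational(7, 9), Add(-2, Rational(7, 9)))) = Mul(528, Mul(4, Rational(7, 9), Rational(-11, 9))) = Mul(528, Rational(-308, 81)) = Rational(-54208, 27)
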